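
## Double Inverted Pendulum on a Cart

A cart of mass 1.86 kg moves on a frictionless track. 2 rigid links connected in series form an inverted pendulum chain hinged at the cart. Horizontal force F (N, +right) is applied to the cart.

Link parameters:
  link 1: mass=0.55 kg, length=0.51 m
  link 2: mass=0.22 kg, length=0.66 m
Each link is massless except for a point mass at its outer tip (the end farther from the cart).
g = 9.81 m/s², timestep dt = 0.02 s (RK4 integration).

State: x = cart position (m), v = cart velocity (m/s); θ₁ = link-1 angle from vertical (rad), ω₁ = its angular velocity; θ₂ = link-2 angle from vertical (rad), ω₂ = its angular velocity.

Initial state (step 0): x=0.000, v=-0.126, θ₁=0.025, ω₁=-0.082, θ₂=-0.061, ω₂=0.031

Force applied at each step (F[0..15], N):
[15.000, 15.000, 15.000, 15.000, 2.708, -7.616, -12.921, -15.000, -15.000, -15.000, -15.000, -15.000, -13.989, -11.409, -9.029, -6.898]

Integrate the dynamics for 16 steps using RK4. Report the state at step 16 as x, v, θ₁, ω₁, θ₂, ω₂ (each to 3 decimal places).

apply F[0]=+15.000 → step 1: x=-0.001, v=0.033, θ₁=0.020, ω₁=-0.372, θ₂=-0.061, ω₂=-0.004
apply F[1]=+15.000 → step 2: x=0.001, v=0.193, θ₁=0.010, ω₁=-0.668, θ₂=-0.061, ω₂=-0.036
apply F[2]=+15.000 → step 3: x=0.007, v=0.354, θ₁=-0.006, ω₁=-0.974, θ₂=-0.062, ω₂=-0.062
apply F[3]=+15.000 → step 4: x=0.016, v=0.517, θ₁=-0.029, ω₁=-1.293, θ₂=-0.064, ω₂=-0.079
apply F[4]=+2.708 → step 5: x=0.026, v=0.549, θ₁=-0.056, ω₁=-1.369, θ₂=-0.065, ω₂=-0.088
apply F[5]=-7.616 → step 6: x=0.036, v=0.473, θ₁=-0.082, ω₁=-1.246, θ₂=-0.067, ω₂=-0.087
apply F[6]=-12.921 → step 7: x=0.045, v=0.341, θ₁=-0.104, ω₁=-1.029, θ₂=-0.069, ω₂=-0.076
apply F[7]=-15.000 → step 8: x=0.050, v=0.189, θ₁=-0.123, ω₁=-0.784, θ₂=-0.070, ω₂=-0.057
apply F[8]=-15.000 → step 9: x=0.052, v=0.039, θ₁=-0.136, ω₁=-0.552, θ₂=-0.071, ω₂=-0.031
apply F[9]=-15.000 → step 10: x=0.051, v=-0.110, θ₁=-0.145, ω₁=-0.328, θ₂=-0.071, ω₂=0.001
apply F[10]=-15.000 → step 11: x=0.048, v=-0.258, θ₁=-0.149, ω₁=-0.110, θ₂=-0.071, ω₂=0.035
apply F[11]=-15.000 → step 12: x=0.041, v=-0.406, θ₁=-0.149, ω₁=0.107, θ₂=-0.070, ω₂=0.072
apply F[12]=-13.989 → step 13: x=0.032, v=-0.543, θ₁=-0.145, ω₁=0.304, θ₂=-0.068, ω₂=0.107
apply F[13]=-11.409 → step 14: x=0.020, v=-0.654, θ₁=-0.137, ω₁=0.452, θ₂=-0.065, ω₂=0.140
apply F[14]=-9.029 → step 15: x=0.006, v=-0.740, θ₁=-0.127, ω₁=0.557, θ₂=-0.062, ω₂=0.169
apply F[15]=-6.898 → step 16: x=-0.010, v=-0.804, θ₁=-0.115, ω₁=0.626, θ₂=-0.059, ω₂=0.195

Answer: x=-0.010, v=-0.804, θ₁=-0.115, ω₁=0.626, θ₂=-0.059, ω₂=0.195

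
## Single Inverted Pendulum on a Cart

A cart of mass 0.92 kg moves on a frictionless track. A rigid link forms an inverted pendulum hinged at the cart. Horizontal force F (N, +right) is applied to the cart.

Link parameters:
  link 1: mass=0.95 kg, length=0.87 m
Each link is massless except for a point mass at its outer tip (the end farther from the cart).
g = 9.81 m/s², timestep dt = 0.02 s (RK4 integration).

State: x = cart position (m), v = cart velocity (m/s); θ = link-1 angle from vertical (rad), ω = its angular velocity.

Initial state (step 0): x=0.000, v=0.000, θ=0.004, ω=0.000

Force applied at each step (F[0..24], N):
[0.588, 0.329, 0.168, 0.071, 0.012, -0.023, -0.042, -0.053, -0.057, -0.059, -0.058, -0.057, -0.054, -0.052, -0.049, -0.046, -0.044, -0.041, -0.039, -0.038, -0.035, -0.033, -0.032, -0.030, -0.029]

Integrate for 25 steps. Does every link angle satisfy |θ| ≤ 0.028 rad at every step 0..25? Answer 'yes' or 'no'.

Answer: yes

Derivation:
apply F[0]=+0.588 → step 1: x=0.000, v=0.012, θ=0.004, ω=-0.013
apply F[1]=+0.329 → step 2: x=0.000, v=0.018, θ=0.004, ω=-0.019
apply F[2]=+0.168 → step 3: x=0.001, v=0.021, θ=0.003, ω=-0.022
apply F[3]=+0.071 → step 4: x=0.001, v=0.022, θ=0.003, ω=-0.022
apply F[4]=+0.012 → step 5: x=0.002, v=0.022, θ=0.002, ω=-0.022
apply F[5]=-0.023 → step 6: x=0.002, v=0.021, θ=0.002, ω=-0.020
apply F[6]=-0.042 → step 7: x=0.003, v=0.020, θ=0.001, ω=-0.018
apply F[7]=-0.053 → step 8: x=0.003, v=0.019, θ=0.001, ω=-0.016
apply F[8]=-0.057 → step 9: x=0.003, v=0.017, θ=0.001, ω=-0.015
apply F[9]=-0.059 → step 10: x=0.004, v=0.016, θ=0.001, ω=-0.013
apply F[10]=-0.058 → step 11: x=0.004, v=0.014, θ=0.000, ω=-0.011
apply F[11]=-0.057 → step 12: x=0.004, v=0.013, θ=0.000, ω=-0.010
apply F[12]=-0.054 → step 13: x=0.004, v=0.012, θ=-0.000, ω=-0.008
apply F[13]=-0.052 → step 14: x=0.005, v=0.011, θ=-0.000, ω=-0.007
apply F[14]=-0.049 → step 15: x=0.005, v=0.010, θ=-0.000, ω=-0.006
apply F[15]=-0.046 → step 16: x=0.005, v=0.009, θ=-0.001, ω=-0.005
apply F[16]=-0.044 → step 17: x=0.005, v=0.008, θ=-0.001, ω=-0.004
apply F[17]=-0.041 → step 18: x=0.005, v=0.007, θ=-0.001, ω=-0.004
apply F[18]=-0.039 → step 19: x=0.006, v=0.007, θ=-0.001, ω=-0.003
apply F[19]=-0.038 → step 20: x=0.006, v=0.006, θ=-0.001, ω=-0.002
apply F[20]=-0.035 → step 21: x=0.006, v=0.005, θ=-0.001, ω=-0.002
apply F[21]=-0.033 → step 22: x=0.006, v=0.005, θ=-0.001, ω=-0.001
apply F[22]=-0.032 → step 23: x=0.006, v=0.004, θ=-0.001, ω=-0.001
apply F[23]=-0.030 → step 24: x=0.006, v=0.004, θ=-0.001, ω=-0.001
apply F[24]=-0.029 → step 25: x=0.006, v=0.003, θ=-0.001, ω=-0.000
Max |angle| over trajectory = 0.004 rad; bound = 0.028 → within bound.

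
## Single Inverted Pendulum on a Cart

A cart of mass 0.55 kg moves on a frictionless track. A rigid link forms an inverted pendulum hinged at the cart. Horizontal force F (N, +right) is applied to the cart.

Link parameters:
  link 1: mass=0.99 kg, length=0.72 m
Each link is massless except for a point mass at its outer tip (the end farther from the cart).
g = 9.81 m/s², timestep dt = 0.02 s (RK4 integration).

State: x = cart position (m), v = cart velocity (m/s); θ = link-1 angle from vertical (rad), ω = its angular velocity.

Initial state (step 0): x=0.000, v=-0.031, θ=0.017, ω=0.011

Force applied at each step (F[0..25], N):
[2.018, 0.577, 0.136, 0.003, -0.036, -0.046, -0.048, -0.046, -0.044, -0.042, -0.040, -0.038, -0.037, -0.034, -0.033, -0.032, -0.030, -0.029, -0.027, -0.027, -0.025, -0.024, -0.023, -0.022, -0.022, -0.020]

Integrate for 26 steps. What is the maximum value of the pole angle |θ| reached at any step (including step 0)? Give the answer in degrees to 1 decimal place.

apply F[0]=+2.018 → step 1: x=0.000, v=0.036, θ=0.016, ω=-0.078
apply F[1]=+0.577 → step 2: x=0.001, v=0.052, θ=0.015, ω=-0.095
apply F[2]=+0.136 → step 3: x=0.002, v=0.052, θ=0.013, ω=-0.092
apply F[3]=+0.003 → step 4: x=0.003, v=0.048, θ=0.011, ω=-0.083
apply F[4]=-0.036 → step 5: x=0.004, v=0.043, θ=0.009, ω=-0.073
apply F[5]=-0.046 → step 6: x=0.005, v=0.038, θ=0.008, ω=-0.064
apply F[6]=-0.048 → step 7: x=0.005, v=0.034, θ=0.007, ω=-0.056
apply F[7]=-0.046 → step 8: x=0.006, v=0.030, θ=0.006, ω=-0.049
apply F[8]=-0.044 → step 9: x=0.007, v=0.027, θ=0.005, ω=-0.043
apply F[9]=-0.042 → step 10: x=0.007, v=0.023, θ=0.004, ω=-0.037
apply F[10]=-0.040 → step 11: x=0.008, v=0.021, θ=0.003, ω=-0.032
apply F[11]=-0.038 → step 12: x=0.008, v=0.018, θ=0.003, ω=-0.028
apply F[12]=-0.037 → step 13: x=0.008, v=0.016, θ=0.002, ω=-0.024
apply F[13]=-0.034 → step 14: x=0.009, v=0.014, θ=0.002, ω=-0.021
apply F[14]=-0.033 → step 15: x=0.009, v=0.012, θ=0.001, ω=-0.018
apply F[15]=-0.032 → step 16: x=0.009, v=0.011, θ=0.001, ω=-0.016
apply F[16]=-0.030 → step 17: x=0.009, v=0.009, θ=0.001, ω=-0.014
apply F[17]=-0.029 → step 18: x=0.009, v=0.008, θ=0.001, ω=-0.012
apply F[18]=-0.027 → step 19: x=0.010, v=0.007, θ=0.000, ω=-0.010
apply F[19]=-0.027 → step 20: x=0.010, v=0.006, θ=0.000, ω=-0.008
apply F[20]=-0.025 → step 21: x=0.010, v=0.005, θ=-0.000, ω=-0.007
apply F[21]=-0.024 → step 22: x=0.010, v=0.004, θ=-0.000, ω=-0.006
apply F[22]=-0.023 → step 23: x=0.010, v=0.003, θ=-0.000, ω=-0.005
apply F[23]=-0.022 → step 24: x=0.010, v=0.003, θ=-0.000, ω=-0.004
apply F[24]=-0.022 → step 25: x=0.010, v=0.002, θ=-0.000, ω=-0.003
apply F[25]=-0.020 → step 26: x=0.010, v=0.001, θ=-0.001, ω=-0.003
Max |angle| over trajectory = 0.017 rad = 1.0°.

Answer: 1.0°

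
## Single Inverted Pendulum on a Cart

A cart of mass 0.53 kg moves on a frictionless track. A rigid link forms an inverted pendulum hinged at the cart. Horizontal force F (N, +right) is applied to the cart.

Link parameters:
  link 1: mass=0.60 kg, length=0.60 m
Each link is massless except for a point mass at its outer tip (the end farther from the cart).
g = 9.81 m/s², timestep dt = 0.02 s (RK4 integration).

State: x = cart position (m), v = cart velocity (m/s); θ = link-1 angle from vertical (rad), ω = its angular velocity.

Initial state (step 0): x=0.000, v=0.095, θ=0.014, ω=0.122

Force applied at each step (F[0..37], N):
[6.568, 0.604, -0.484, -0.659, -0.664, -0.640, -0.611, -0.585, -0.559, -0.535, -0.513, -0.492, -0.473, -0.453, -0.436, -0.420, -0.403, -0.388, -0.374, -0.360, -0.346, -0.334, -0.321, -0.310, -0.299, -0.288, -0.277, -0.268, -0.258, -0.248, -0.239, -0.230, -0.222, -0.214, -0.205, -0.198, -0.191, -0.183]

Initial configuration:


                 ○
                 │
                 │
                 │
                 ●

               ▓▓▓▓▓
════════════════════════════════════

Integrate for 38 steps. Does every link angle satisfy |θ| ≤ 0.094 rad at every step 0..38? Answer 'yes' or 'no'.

Answer: yes

Derivation:
apply F[0]=+6.568 → step 1: x=0.004, v=0.340, θ=0.012, ω=-0.281
apply F[1]=+0.604 → step 2: x=0.011, v=0.360, θ=0.006, ω=-0.313
apply F[2]=-0.484 → step 3: x=0.018, v=0.341, θ=0.001, ω=-0.280
apply F[3]=-0.659 → step 4: x=0.025, v=0.317, θ=-0.005, ω=-0.240
apply F[4]=-0.664 → step 5: x=0.031, v=0.293, θ=-0.009, ω=-0.203
apply F[5]=-0.640 → step 6: x=0.037, v=0.272, θ=-0.013, ω=-0.170
apply F[6]=-0.611 → step 7: x=0.042, v=0.252, θ=-0.016, ω=-0.142
apply F[7]=-0.585 → step 8: x=0.047, v=0.234, θ=-0.018, ω=-0.117
apply F[8]=-0.559 → step 9: x=0.051, v=0.217, θ=-0.021, ω=-0.096
apply F[9]=-0.535 → step 10: x=0.055, v=0.201, θ=-0.022, ω=-0.077
apply F[10]=-0.513 → step 11: x=0.059, v=0.187, θ=-0.024, ω=-0.061
apply F[11]=-0.492 → step 12: x=0.063, v=0.174, θ=-0.025, ω=-0.047
apply F[12]=-0.473 → step 13: x=0.066, v=0.162, θ=-0.026, ω=-0.035
apply F[13]=-0.453 → step 14: x=0.069, v=0.151, θ=-0.026, ω=-0.024
apply F[14]=-0.436 → step 15: x=0.072, v=0.140, θ=-0.027, ω=-0.015
apply F[15]=-0.420 → step 16: x=0.075, v=0.130, θ=-0.027, ω=-0.007
apply F[16]=-0.403 → step 17: x=0.078, v=0.121, θ=-0.027, ω=-0.001
apply F[17]=-0.388 → step 18: x=0.080, v=0.112, θ=-0.027, ω=0.005
apply F[18]=-0.374 → step 19: x=0.082, v=0.104, θ=-0.027, ω=0.010
apply F[19]=-0.360 → step 20: x=0.084, v=0.096, θ=-0.026, ω=0.014
apply F[20]=-0.346 → step 21: x=0.086, v=0.089, θ=-0.026, ω=0.017
apply F[21]=-0.334 → step 22: x=0.088, v=0.082, θ=-0.026, ω=0.020
apply F[22]=-0.321 → step 23: x=0.089, v=0.076, θ=-0.025, ω=0.022
apply F[23]=-0.310 → step 24: x=0.091, v=0.070, θ=-0.025, ω=0.024
apply F[24]=-0.299 → step 25: x=0.092, v=0.064, θ=-0.024, ω=0.026
apply F[25]=-0.288 → step 26: x=0.093, v=0.058, θ=-0.024, ω=0.027
apply F[26]=-0.277 → step 27: x=0.094, v=0.053, θ=-0.023, ω=0.028
apply F[27]=-0.268 → step 28: x=0.095, v=0.048, θ=-0.023, ω=0.029
apply F[28]=-0.258 → step 29: x=0.096, v=0.043, θ=-0.022, ω=0.030
apply F[29]=-0.248 → step 30: x=0.097, v=0.039, θ=-0.022, ω=0.030
apply F[30]=-0.239 → step 31: x=0.098, v=0.035, θ=-0.021, ω=0.030
apply F[31]=-0.230 → step 32: x=0.098, v=0.031, θ=-0.020, ω=0.030
apply F[32]=-0.222 → step 33: x=0.099, v=0.027, θ=-0.020, ω=0.030
apply F[33]=-0.214 → step 34: x=0.100, v=0.023, θ=-0.019, ω=0.030
apply F[34]=-0.205 → step 35: x=0.100, v=0.019, θ=-0.019, ω=0.030
apply F[35]=-0.198 → step 36: x=0.100, v=0.016, θ=-0.018, ω=0.029
apply F[36]=-0.191 → step 37: x=0.101, v=0.013, θ=-0.017, ω=0.029
apply F[37]=-0.183 → step 38: x=0.101, v=0.010, θ=-0.017, ω=0.029
Max |angle| over trajectory = 0.027 rad; bound = 0.094 → within bound.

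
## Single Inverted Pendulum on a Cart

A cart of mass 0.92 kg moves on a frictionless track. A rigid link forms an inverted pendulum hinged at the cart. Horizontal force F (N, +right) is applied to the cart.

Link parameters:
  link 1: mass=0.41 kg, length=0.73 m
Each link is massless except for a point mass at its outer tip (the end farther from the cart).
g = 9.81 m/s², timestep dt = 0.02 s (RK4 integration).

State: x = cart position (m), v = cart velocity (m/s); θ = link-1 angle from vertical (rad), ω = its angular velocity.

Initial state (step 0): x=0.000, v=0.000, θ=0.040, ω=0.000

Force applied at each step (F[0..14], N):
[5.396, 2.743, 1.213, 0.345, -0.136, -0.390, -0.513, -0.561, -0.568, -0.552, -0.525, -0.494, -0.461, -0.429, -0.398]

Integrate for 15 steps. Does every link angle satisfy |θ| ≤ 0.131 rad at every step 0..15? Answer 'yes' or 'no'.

apply F[0]=+5.396 → step 1: x=0.001, v=0.114, θ=0.039, ω=-0.145
apply F[1]=+2.743 → step 2: x=0.004, v=0.170, θ=0.035, ω=-0.212
apply F[2]=+1.213 → step 3: x=0.008, v=0.194, θ=0.030, ω=-0.236
apply F[3]=+0.345 → step 4: x=0.012, v=0.199, θ=0.026, ω=-0.235
apply F[4]=-0.136 → step 5: x=0.015, v=0.194, θ=0.021, ω=-0.222
apply F[5]=-0.390 → step 6: x=0.019, v=0.184, θ=0.017, ω=-0.203
apply F[6]=-0.513 → step 7: x=0.023, v=0.171, θ=0.013, ω=-0.182
apply F[7]=-0.561 → step 8: x=0.026, v=0.158, θ=0.010, ω=-0.161
apply F[8]=-0.568 → step 9: x=0.029, v=0.145, θ=0.007, ω=-0.141
apply F[9]=-0.552 → step 10: x=0.032, v=0.132, θ=0.004, ω=-0.122
apply F[10]=-0.525 → step 11: x=0.034, v=0.121, θ=0.002, ω=-0.105
apply F[11]=-0.494 → step 12: x=0.037, v=0.110, θ=-0.000, ω=-0.090
apply F[12]=-0.461 → step 13: x=0.039, v=0.100, θ=-0.002, ω=-0.077
apply F[13]=-0.429 → step 14: x=0.041, v=0.091, θ=-0.003, ω=-0.065
apply F[14]=-0.398 → step 15: x=0.042, v=0.083, θ=-0.004, ω=-0.055
Max |angle| over trajectory = 0.040 rad; bound = 0.131 → within bound.

Answer: yes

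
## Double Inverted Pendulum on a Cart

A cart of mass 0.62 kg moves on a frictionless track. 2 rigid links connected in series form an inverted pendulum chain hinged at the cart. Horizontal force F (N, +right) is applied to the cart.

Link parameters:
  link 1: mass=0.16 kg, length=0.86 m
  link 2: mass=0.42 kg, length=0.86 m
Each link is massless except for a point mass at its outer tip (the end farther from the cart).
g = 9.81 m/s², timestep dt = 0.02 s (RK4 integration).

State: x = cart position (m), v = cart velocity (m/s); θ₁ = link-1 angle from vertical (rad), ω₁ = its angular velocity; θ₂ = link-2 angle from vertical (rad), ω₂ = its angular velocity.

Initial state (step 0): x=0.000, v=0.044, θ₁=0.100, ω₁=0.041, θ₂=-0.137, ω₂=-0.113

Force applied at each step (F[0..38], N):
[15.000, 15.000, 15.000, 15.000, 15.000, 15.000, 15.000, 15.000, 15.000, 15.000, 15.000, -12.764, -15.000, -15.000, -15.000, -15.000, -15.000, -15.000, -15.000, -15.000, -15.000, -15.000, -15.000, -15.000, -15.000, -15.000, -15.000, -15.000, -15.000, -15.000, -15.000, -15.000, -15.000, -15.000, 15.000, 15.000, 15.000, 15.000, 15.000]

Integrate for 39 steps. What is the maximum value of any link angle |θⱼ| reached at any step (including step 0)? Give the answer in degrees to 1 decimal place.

Answer: 239.0°

Derivation:
apply F[0]=+15.000 → step 1: x=0.006, v=0.508, θ₁=0.097, ω₁=-0.327, θ₂=-0.141, ω₂=-0.321
apply F[1]=+15.000 → step 2: x=0.020, v=0.975, θ₁=0.087, ω₁=-0.706, θ₂=-0.150, ω₂=-0.522
apply F[2]=+15.000 → step 3: x=0.045, v=1.445, θ₁=0.069, ω₁=-1.105, θ₂=-0.162, ω₂=-0.705
apply F[3]=+15.000 → step 4: x=0.078, v=1.920, θ₁=0.042, ω₁=-1.537, θ₂=-0.178, ω₂=-0.859
apply F[4]=+15.000 → step 5: x=0.121, v=2.401, θ₁=0.007, ω₁=-2.011, θ₂=-0.196, ω₂=-0.974
apply F[5]=+15.000 → step 6: x=0.174, v=2.886, θ₁=-0.038, ω₁=-2.535, θ₂=-0.216, ω₂=-1.038
apply F[6]=+15.000 → step 7: x=0.237, v=3.370, θ₁=-0.095, ω₁=-3.108, θ₂=-0.237, ω₂=-1.048
apply F[7]=+15.000 → step 8: x=0.309, v=3.844, θ₁=-0.163, ω₁=-3.712, θ₂=-0.258, ω₂=-1.011
apply F[8]=+15.000 → step 9: x=0.390, v=4.293, θ₁=-0.243, ω₁=-4.305, θ₂=-0.278, ω₂=-0.962
apply F[9]=+15.000 → step 10: x=0.480, v=4.697, θ₁=-0.335, ω₁=-4.818, θ₂=-0.297, ω₂=-0.965
apply F[10]=+15.000 → step 11: x=0.578, v=5.045, θ₁=-0.435, ω₁=-5.185, θ₂=-0.317, ω₂=-1.093
apply F[11]=-12.764 → step 12: x=0.674, v=4.606, θ₁=-0.535, ω₁=-4.810, θ₂=-0.339, ω₂=-1.132
apply F[12]=-15.000 → step 13: x=0.762, v=4.138, θ₁=-0.628, ω₁=-4.497, θ₂=-0.362, ω₂=-1.102
apply F[13]=-15.000 → step 14: x=0.840, v=3.694, θ₁=-0.715, ω₁=-4.290, θ₂=-0.383, ω₂=-1.016
apply F[14]=-15.000 → step 15: x=0.910, v=3.267, θ₁=-0.800, ω₁=-4.172, θ₂=-0.402, ω₂=-0.883
apply F[15]=-15.000 → step 16: x=0.971, v=2.850, θ₁=-0.883, ω₁=-4.125, θ₂=-0.418, ω₂=-0.715
apply F[16]=-15.000 → step 17: x=1.024, v=2.437, θ₁=-0.965, ω₁=-4.136, θ₂=-0.431, ω₂=-0.525
apply F[17]=-15.000 → step 18: x=1.068, v=2.022, θ₁=-1.048, ω₁=-4.191, θ₂=-0.439, ω₂=-0.324
apply F[18]=-15.000 → step 19: x=1.105, v=1.603, θ₁=-1.133, ω₁=-4.283, θ₂=-0.444, ω₂=-0.125
apply F[19]=-15.000 → step 20: x=1.132, v=1.177, θ₁=-1.220, ω₁=-4.404, θ₂=-0.444, ω₂=0.062
apply F[20]=-15.000 → step 21: x=1.152, v=0.741, θ₁=-1.309, ω₁=-4.551, θ₂=-0.441, ω₂=0.229
apply F[21]=-15.000 → step 22: x=1.162, v=0.295, θ₁=-1.402, ω₁=-4.722, θ₂=-0.435, ω₂=0.365
apply F[22]=-15.000 → step 23: x=1.163, v=-0.164, θ₁=-1.498, ω₁=-4.919, θ₂=-0.427, ω₂=0.462
apply F[23]=-15.000 → step 24: x=1.155, v=-0.636, θ₁=-1.599, ω₁=-5.147, θ₂=-0.417, ω₂=0.510
apply F[24]=-15.000 → step 25: x=1.138, v=-1.123, θ₁=-1.705, ω₁=-5.414, θ₂=-0.407, ω₂=0.497
apply F[25]=-15.000 → step 26: x=1.110, v=-1.627, θ₁=-1.816, ω₁=-5.732, θ₂=-0.398, ω₂=0.408
apply F[26]=-15.000 → step 27: x=1.072, v=-2.151, θ₁=-1.934, ω₁=-6.118, θ₂=-0.391, ω₂=0.219
apply F[27]=-15.000 → step 28: x=1.024, v=-2.699, θ₁=-2.061, ω₁=-6.599, θ₂=-0.390, ω₂=-0.102
apply F[28]=-15.000 → step 29: x=0.964, v=-3.279, θ₁=-2.199, ω₁=-7.210, θ₂=-0.397, ω₂=-0.605
apply F[29]=-15.000 → step 30: x=0.893, v=-3.897, θ₁=-2.351, ω₁=-8.000, θ₂=-0.416, ω₂=-1.368
apply F[30]=-15.000 → step 31: x=0.808, v=-4.561, θ₁=-2.521, ω₁=-9.032, θ₂=-0.454, ω₂=-2.507
apply F[31]=-15.000 → step 32: x=0.710, v=-5.263, θ₁=-2.714, ω₁=-10.367, θ₂=-0.520, ω₂=-4.186
apply F[32]=-15.000 → step 33: x=0.598, v=-5.957, θ₁=-2.937, ω₁=-11.977, θ₂=-0.626, ω₂=-6.575
apply F[33]=-15.000 → step 34: x=0.473, v=-6.512, θ₁=-3.193, ω₁=-13.549, θ₂=-0.787, ω₂=-9.643
apply F[34]=+15.000 → step 35: x=0.348, v=-5.873, θ₁=-3.461, ω₁=-13.056, θ₂=-1.009, ω₂=-12.243
apply F[35]=+15.000 → step 36: x=0.238, v=-5.223, θ₁=-3.707, ω₁=-11.381, θ₂=-1.267, ω₂=-13.407
apply F[36]=+15.000 → step 37: x=0.138, v=-4.746, θ₁=-3.912, ω₁=-9.044, θ₂=-1.537, ω₂=-13.391
apply F[37]=+15.000 → step 38: x=0.047, v=-4.418, θ₁=-4.068, ω₁=-6.480, θ₂=-1.799, ω₂=-12.710
apply F[38]=+15.000 → step 39: x=-0.039, v=-4.148, θ₁=-4.172, ω₁=-3.965, θ₂=-2.044, ω₂=-11.776
Max |angle| over trajectory = 4.172 rad = 239.0°.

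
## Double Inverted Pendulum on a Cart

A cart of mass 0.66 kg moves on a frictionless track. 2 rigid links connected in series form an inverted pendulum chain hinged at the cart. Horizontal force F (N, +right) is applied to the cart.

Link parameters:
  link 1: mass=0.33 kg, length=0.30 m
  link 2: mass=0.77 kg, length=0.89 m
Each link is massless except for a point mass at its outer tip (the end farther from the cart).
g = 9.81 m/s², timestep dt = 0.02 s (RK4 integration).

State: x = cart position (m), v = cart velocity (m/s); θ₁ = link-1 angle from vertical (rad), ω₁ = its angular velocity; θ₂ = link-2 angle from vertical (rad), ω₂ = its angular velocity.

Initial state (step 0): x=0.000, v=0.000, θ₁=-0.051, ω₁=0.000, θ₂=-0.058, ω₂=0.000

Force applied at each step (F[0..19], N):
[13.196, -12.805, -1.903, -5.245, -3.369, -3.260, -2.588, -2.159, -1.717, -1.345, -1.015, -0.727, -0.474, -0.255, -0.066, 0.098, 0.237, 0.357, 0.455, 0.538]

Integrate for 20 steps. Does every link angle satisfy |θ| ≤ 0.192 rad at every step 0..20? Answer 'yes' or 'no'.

Answer: yes

Derivation:
apply F[0]=+13.196 → step 1: x=0.004, v=0.415, θ₁=-0.065, ω₁=-1.416, θ₂=-0.058, ω₂=-0.002
apply F[1]=-12.805 → step 2: x=0.009, v=0.055, θ₁=-0.082, ω₁=-0.296, θ₂=-0.058, ω₂=0.013
apply F[2]=-1.903 → step 3: x=0.010, v=0.025, θ₁=-0.088, ω₁=-0.295, θ₂=-0.057, ω₂=0.033
apply F[3]=-5.245 → step 4: x=0.009, v=-0.103, θ₁=-0.091, ω₁=0.019, θ₂=-0.057, ω₂=0.058
apply F[4]=-3.369 → step 5: x=0.006, v=-0.175, θ₁=-0.089, ω₁=0.145, θ₂=-0.055, ω₂=0.084
apply F[5]=-3.260 → step 6: x=0.002, v=-0.245, θ₁=-0.085, ω₁=0.268, θ₂=-0.053, ω₂=0.109
apply F[6]=-2.588 → step 7: x=-0.004, v=-0.296, θ₁=-0.079, ω₁=0.339, θ₂=-0.051, ω₂=0.131
apply F[7]=-2.159 → step 8: x=-0.010, v=-0.336, θ₁=-0.072, ω₁=0.385, θ₂=-0.048, ω₂=0.150
apply F[8]=-1.717 → step 9: x=-0.017, v=-0.366, θ₁=-0.064, ω₁=0.407, θ₂=-0.045, ω₂=0.166
apply F[9]=-1.345 → step 10: x=-0.024, v=-0.388, θ₁=-0.056, ω₁=0.414, θ₂=-0.041, ω₂=0.178
apply F[10]=-1.015 → step 11: x=-0.032, v=-0.402, θ₁=-0.047, ω₁=0.409, θ₂=-0.038, ω₂=0.187
apply F[11]=-0.727 → step 12: x=-0.040, v=-0.410, θ₁=-0.039, ω₁=0.395, θ₂=-0.034, ω₂=0.192
apply F[12]=-0.474 → step 13: x=-0.049, v=-0.412, θ₁=-0.032, ω₁=0.376, θ₂=-0.030, ω₂=0.195
apply F[13]=-0.255 → step 14: x=-0.057, v=-0.411, θ₁=-0.025, ω₁=0.353, θ₂=-0.026, ω₂=0.195
apply F[14]=-0.066 → step 15: x=-0.065, v=-0.406, θ₁=-0.018, ω₁=0.327, θ₂=-0.022, ω₂=0.193
apply F[15]=+0.098 → step 16: x=-0.073, v=-0.398, θ₁=-0.012, ω₁=0.301, θ₂=-0.018, ω₂=0.189
apply F[16]=+0.237 → step 17: x=-0.081, v=-0.388, θ₁=-0.006, ω₁=0.274, θ₂=-0.015, ω₂=0.183
apply F[17]=+0.357 → step 18: x=-0.089, v=-0.377, θ₁=-0.001, ω₁=0.247, θ₂=-0.011, ω₂=0.176
apply F[18]=+0.455 → step 19: x=-0.096, v=-0.363, θ₁=0.004, ω₁=0.222, θ₂=-0.008, ω₂=0.167
apply F[19]=+0.538 → step 20: x=-0.103, v=-0.349, θ₁=0.008, ω₁=0.197, θ₂=-0.004, ω₂=0.158
Max |angle| over trajectory = 0.091 rad; bound = 0.192 → within bound.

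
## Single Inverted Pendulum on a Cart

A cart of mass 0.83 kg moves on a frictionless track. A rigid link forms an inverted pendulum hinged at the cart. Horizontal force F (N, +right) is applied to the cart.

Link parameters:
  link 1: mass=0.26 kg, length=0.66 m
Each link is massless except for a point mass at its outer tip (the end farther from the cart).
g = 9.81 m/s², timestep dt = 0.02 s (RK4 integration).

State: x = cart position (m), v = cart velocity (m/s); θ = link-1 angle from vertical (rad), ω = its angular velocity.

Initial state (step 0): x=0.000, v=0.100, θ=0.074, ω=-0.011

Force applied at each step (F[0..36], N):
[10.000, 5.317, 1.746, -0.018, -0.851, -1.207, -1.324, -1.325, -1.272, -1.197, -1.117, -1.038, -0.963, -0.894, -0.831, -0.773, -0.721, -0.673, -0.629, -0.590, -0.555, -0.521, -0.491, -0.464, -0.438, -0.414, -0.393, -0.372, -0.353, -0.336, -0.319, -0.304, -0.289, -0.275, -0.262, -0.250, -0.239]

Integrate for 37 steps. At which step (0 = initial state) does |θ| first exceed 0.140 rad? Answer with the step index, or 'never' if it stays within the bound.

apply F[0]=+10.000 → step 1: x=0.004, v=0.336, θ=0.070, ω=-0.346
apply F[1]=+5.317 → step 2: x=0.012, v=0.460, θ=0.062, ω=-0.514
apply F[2]=+1.746 → step 3: x=0.022, v=0.499, θ=0.051, ω=-0.555
apply F[3]=-0.018 → step 4: x=0.032, v=0.496, θ=0.040, ω=-0.537
apply F[4]=-0.851 → step 5: x=0.042, v=0.473, θ=0.030, ω=-0.492
apply F[5]=-1.207 → step 6: x=0.051, v=0.442, θ=0.021, ω=-0.439
apply F[6]=-1.324 → step 7: x=0.059, v=0.409, θ=0.012, ω=-0.384
apply F[7]=-1.325 → step 8: x=0.067, v=0.377, θ=0.005, ω=-0.332
apply F[8]=-1.272 → step 9: x=0.074, v=0.346, θ=-0.001, ω=-0.285
apply F[9]=-1.197 → step 10: x=0.081, v=0.318, θ=-0.006, ω=-0.243
apply F[10]=-1.117 → step 11: x=0.087, v=0.291, θ=-0.011, ω=-0.205
apply F[11]=-1.038 → step 12: x=0.093, v=0.267, θ=-0.014, ω=-0.172
apply F[12]=-0.963 → step 13: x=0.098, v=0.245, θ=-0.018, ω=-0.143
apply F[13]=-0.894 → step 14: x=0.102, v=0.224, θ=-0.020, ω=-0.118
apply F[14]=-0.831 → step 15: x=0.107, v=0.206, θ=-0.022, ω=-0.096
apply F[15]=-0.773 → step 16: x=0.111, v=0.188, θ=-0.024, ω=-0.077
apply F[16]=-0.721 → step 17: x=0.114, v=0.173, θ=-0.025, ω=-0.060
apply F[17]=-0.673 → step 18: x=0.118, v=0.158, θ=-0.026, ω=-0.046
apply F[18]=-0.629 → step 19: x=0.121, v=0.144, θ=-0.027, ω=-0.033
apply F[19]=-0.590 → step 20: x=0.123, v=0.132, θ=-0.028, ω=-0.022
apply F[20]=-0.555 → step 21: x=0.126, v=0.120, θ=-0.028, ω=-0.013
apply F[21]=-0.521 → step 22: x=0.128, v=0.109, θ=-0.028, ω=-0.005
apply F[22]=-0.491 → step 23: x=0.130, v=0.099, θ=-0.028, ω=0.002
apply F[23]=-0.464 → step 24: x=0.132, v=0.090, θ=-0.028, ω=0.008
apply F[24]=-0.438 → step 25: x=0.134, v=0.081, θ=-0.028, ω=0.013
apply F[25]=-0.414 → step 26: x=0.135, v=0.073, θ=-0.028, ω=0.017
apply F[26]=-0.393 → step 27: x=0.137, v=0.065, θ=-0.027, ω=0.020
apply F[27]=-0.372 → step 28: x=0.138, v=0.058, θ=-0.027, ω=0.023
apply F[28]=-0.353 → step 29: x=0.139, v=0.051, θ=-0.027, ω=0.026
apply F[29]=-0.336 → step 30: x=0.140, v=0.044, θ=-0.026, ω=0.028
apply F[30]=-0.319 → step 31: x=0.141, v=0.038, θ=-0.025, ω=0.029
apply F[31]=-0.304 → step 32: x=0.142, v=0.033, θ=-0.025, ω=0.031
apply F[32]=-0.289 → step 33: x=0.142, v=0.027, θ=-0.024, ω=0.032
apply F[33]=-0.275 → step 34: x=0.143, v=0.022, θ=-0.024, ω=0.032
apply F[34]=-0.262 → step 35: x=0.143, v=0.017, θ=-0.023, ω=0.033
apply F[35]=-0.250 → step 36: x=0.143, v=0.012, θ=-0.022, ω=0.033
apply F[36]=-0.239 → step 37: x=0.144, v=0.008, θ=-0.022, ω=0.033
max |θ| = 0.074 ≤ 0.140 over all 38 states.

Answer: never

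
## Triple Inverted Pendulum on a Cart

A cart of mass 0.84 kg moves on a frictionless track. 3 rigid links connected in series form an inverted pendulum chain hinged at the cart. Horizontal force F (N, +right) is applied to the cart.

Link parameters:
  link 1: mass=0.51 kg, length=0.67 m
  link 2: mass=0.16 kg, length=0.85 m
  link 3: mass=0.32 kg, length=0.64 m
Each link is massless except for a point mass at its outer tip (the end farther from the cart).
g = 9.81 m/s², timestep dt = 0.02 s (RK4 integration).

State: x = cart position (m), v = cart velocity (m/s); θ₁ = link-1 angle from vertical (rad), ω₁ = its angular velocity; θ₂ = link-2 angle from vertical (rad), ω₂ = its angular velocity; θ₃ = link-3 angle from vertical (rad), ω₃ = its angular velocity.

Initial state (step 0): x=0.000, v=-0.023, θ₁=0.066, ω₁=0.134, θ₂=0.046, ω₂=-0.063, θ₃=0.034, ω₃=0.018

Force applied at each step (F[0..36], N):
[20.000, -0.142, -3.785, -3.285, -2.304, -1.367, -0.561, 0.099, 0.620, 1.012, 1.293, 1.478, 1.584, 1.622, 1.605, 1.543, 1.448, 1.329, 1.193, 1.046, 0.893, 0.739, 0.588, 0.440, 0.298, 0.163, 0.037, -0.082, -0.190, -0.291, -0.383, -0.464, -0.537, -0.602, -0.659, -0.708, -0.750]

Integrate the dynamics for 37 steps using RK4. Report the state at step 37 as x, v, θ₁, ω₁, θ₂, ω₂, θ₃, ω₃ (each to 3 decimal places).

apply F[0]=+20.000 → step 1: x=0.004, v=0.436, θ₁=0.062, ω₁=-0.524, θ₂=0.045, ω₂=-0.067, θ₃=0.034, ω₃=0.006
apply F[1]=-0.142 → step 2: x=0.013, v=0.420, θ₁=0.052, ω₁=-0.480, θ₂=0.043, ω₂=-0.069, θ₃=0.034, ω₃=-0.003
apply F[2]=-3.785 → step 3: x=0.020, v=0.319, θ₁=0.044, ω₁=-0.314, θ₂=0.042, ω₂=-0.067, θ₃=0.034, ω₃=-0.010
apply F[3]=-3.285 → step 4: x=0.026, v=0.231, θ₁=0.039, ω₁=-0.171, θ₂=0.041, ω₂=-0.064, θ₃=0.034, ω₃=-0.017
apply F[4]=-2.304 → step 5: x=0.030, v=0.168, θ₁=0.037, ω₁=-0.066, θ₂=0.039, ω₂=-0.060, θ₃=0.033, ω₃=-0.022
apply F[5]=-1.367 → step 6: x=0.033, v=0.127, θ₁=0.036, ω₁=0.005, θ₂=0.038, ω₂=-0.056, θ₃=0.033, ω₃=-0.027
apply F[6]=-0.561 → step 7: x=0.035, v=0.105, θ₁=0.037, ω₁=0.048, θ₂=0.037, ω₂=-0.054, θ₃=0.032, ω₃=-0.032
apply F[7]=+0.099 → step 8: x=0.037, v=0.099, θ₁=0.038, ω₁=0.068, θ₂=0.036, ω₂=-0.052, θ₃=0.032, ω₃=-0.036
apply F[8]=+0.620 → step 9: x=0.039, v=0.105, θ₁=0.039, ω₁=0.072, θ₂=0.035, ω₂=-0.051, θ₃=0.031, ω₃=-0.040
apply F[9]=+1.012 → step 10: x=0.041, v=0.120, θ₁=0.041, ω₁=0.063, θ₂=0.034, ω₂=-0.052, θ₃=0.030, ω₃=-0.044
apply F[10]=+1.293 → step 11: x=0.044, v=0.141, θ₁=0.042, ω₁=0.045, θ₂=0.033, ω₂=-0.053, θ₃=0.029, ω₃=-0.047
apply F[11]=+1.478 → step 12: x=0.047, v=0.166, θ₁=0.042, ω₁=0.023, θ₂=0.032, ω₂=-0.056, θ₃=0.028, ω₃=-0.051
apply F[12]=+1.584 → step 13: x=0.050, v=0.194, θ₁=0.043, ω₁=-0.003, θ₂=0.031, ω₂=-0.059, θ₃=0.027, ω₃=-0.054
apply F[13]=+1.622 → step 14: x=0.055, v=0.223, θ₁=0.042, ω₁=-0.030, θ₂=0.030, ω₂=-0.063, θ₃=0.026, ω₃=-0.057
apply F[14]=+1.605 → step 15: x=0.059, v=0.251, θ₁=0.041, ω₁=-0.057, θ₂=0.028, ω₂=-0.068, θ₃=0.025, ω₃=-0.061
apply F[15]=+1.543 → step 16: x=0.065, v=0.278, θ₁=0.040, ω₁=-0.082, θ₂=0.027, ω₂=-0.072, θ₃=0.024, ω₃=-0.064
apply F[16]=+1.448 → step 17: x=0.070, v=0.304, θ₁=0.038, ω₁=-0.105, θ₂=0.025, ω₂=-0.077, θ₃=0.022, ω₃=-0.067
apply F[17]=+1.329 → step 18: x=0.077, v=0.327, θ₁=0.036, ω₁=-0.125, θ₂=0.024, ω₂=-0.081, θ₃=0.021, ω₃=-0.069
apply F[18]=+1.193 → step 19: x=0.084, v=0.347, θ₁=0.033, ω₁=-0.142, θ₂=0.022, ω₂=-0.085, θ₃=0.020, ω₃=-0.072
apply F[19]=+1.046 → step 20: x=0.091, v=0.365, θ₁=0.030, ω₁=-0.156, θ₂=0.020, ω₂=-0.089, θ₃=0.018, ω₃=-0.074
apply F[20]=+0.893 → step 21: x=0.098, v=0.379, θ₁=0.027, ω₁=-0.167, θ₂=0.019, ω₂=-0.092, θ₃=0.017, ω₃=-0.076
apply F[21]=+0.739 → step 22: x=0.106, v=0.391, θ₁=0.024, ω₁=-0.175, θ₂=0.017, ω₂=-0.094, θ₃=0.015, ω₃=-0.077
apply F[22]=+0.588 → step 23: x=0.114, v=0.400, θ₁=0.020, ω₁=-0.180, θ₂=0.015, ω₂=-0.096, θ₃=0.014, ω₃=-0.079
apply F[23]=+0.440 → step 24: x=0.122, v=0.406, θ₁=0.016, ω₁=-0.183, θ₂=0.013, ω₂=-0.098, θ₃=0.012, ω₃=-0.080
apply F[24]=+0.298 → step 25: x=0.130, v=0.410, θ₁=0.013, ω₁=-0.183, θ₂=0.011, ω₂=-0.099, θ₃=0.010, ω₃=-0.081
apply F[25]=+0.163 → step 26: x=0.138, v=0.411, θ₁=0.009, ω₁=-0.182, θ₂=0.009, ω₂=-0.099, θ₃=0.009, ω₃=-0.081
apply F[26]=+0.037 → step 27: x=0.146, v=0.411, θ₁=0.006, ω₁=-0.178, θ₂=0.007, ω₂=-0.099, θ₃=0.007, ω₃=-0.081
apply F[27]=-0.082 → step 28: x=0.155, v=0.408, θ₁=0.002, ω₁=-0.174, θ₂=0.005, ω₂=-0.098, θ₃=0.005, ω₃=-0.081
apply F[28]=-0.190 → step 29: x=0.163, v=0.403, θ₁=-0.001, ω₁=-0.168, θ₂=0.003, ω₂=-0.097, θ₃=0.004, ω₃=-0.080
apply F[29]=-0.291 → step 30: x=0.171, v=0.397, θ₁=-0.005, ω₁=-0.160, θ₂=0.001, ω₂=-0.095, θ₃=0.002, ω₃=-0.079
apply F[30]=-0.383 → step 31: x=0.179, v=0.389, θ₁=-0.008, ω₁=-0.152, θ₂=-0.001, ω₂=-0.093, θ₃=0.001, ω₃=-0.078
apply F[31]=-0.464 → step 32: x=0.186, v=0.380, θ₁=-0.011, ω₁=-0.144, θ₂=-0.003, ω₂=-0.090, θ₃=-0.001, ω₃=-0.076
apply F[32]=-0.537 → step 33: x=0.194, v=0.370, θ₁=-0.013, ω₁=-0.135, θ₂=-0.004, ω₂=-0.087, θ₃=-0.002, ω₃=-0.074
apply F[33]=-0.602 → step 34: x=0.201, v=0.359, θ₁=-0.016, ω₁=-0.126, θ₂=-0.006, ω₂=-0.084, θ₃=-0.004, ω₃=-0.072
apply F[34]=-0.659 → step 35: x=0.208, v=0.348, θ₁=-0.018, ω₁=-0.116, θ₂=-0.008, ω₂=-0.081, θ₃=-0.005, ω₃=-0.070
apply F[35]=-0.708 → step 36: x=0.215, v=0.335, θ₁=-0.021, ω₁=-0.106, θ₂=-0.009, ω₂=-0.077, θ₃=-0.007, ω₃=-0.068
apply F[36]=-0.750 → step 37: x=0.221, v=0.323, θ₁=-0.023, ω₁=-0.097, θ₂=-0.011, ω₂=-0.073, θ₃=-0.008, ω₃=-0.065

Answer: x=0.221, v=0.323, θ₁=-0.023, ω₁=-0.097, θ₂=-0.011, ω₂=-0.073, θ₃=-0.008, ω₃=-0.065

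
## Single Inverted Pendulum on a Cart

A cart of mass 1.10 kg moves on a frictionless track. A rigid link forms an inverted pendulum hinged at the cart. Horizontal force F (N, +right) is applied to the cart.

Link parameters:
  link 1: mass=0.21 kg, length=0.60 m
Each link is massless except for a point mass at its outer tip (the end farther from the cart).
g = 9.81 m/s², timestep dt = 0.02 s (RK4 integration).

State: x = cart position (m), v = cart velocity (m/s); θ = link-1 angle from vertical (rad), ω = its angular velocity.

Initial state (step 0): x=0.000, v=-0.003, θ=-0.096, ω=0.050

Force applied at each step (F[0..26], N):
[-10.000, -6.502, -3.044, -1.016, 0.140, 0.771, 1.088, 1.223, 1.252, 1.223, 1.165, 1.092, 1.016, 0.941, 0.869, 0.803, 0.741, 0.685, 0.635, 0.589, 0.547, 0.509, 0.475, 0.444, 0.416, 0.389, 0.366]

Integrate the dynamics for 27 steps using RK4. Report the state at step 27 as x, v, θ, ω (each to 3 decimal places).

Answer: x=-0.101, v=-0.047, θ=0.018, ω=-0.003

Derivation:
apply F[0]=-10.000 → step 1: x=-0.002, v=-0.181, θ=-0.092, ω=0.314
apply F[1]=-6.502 → step 2: x=-0.007, v=-0.296, θ=-0.084, ω=0.476
apply F[2]=-3.044 → step 3: x=-0.013, v=-0.348, θ=-0.074, ω=0.537
apply F[3]=-1.016 → step 4: x=-0.020, v=-0.364, θ=-0.064, ω=0.541
apply F[4]=+0.140 → step 5: x=-0.027, v=-0.359, θ=-0.053, ω=0.514
apply F[5]=+0.771 → step 6: x=-0.034, v=-0.344, θ=-0.043, ω=0.472
apply F[6]=+1.088 → step 7: x=-0.041, v=-0.322, θ=-0.034, ω=0.424
apply F[7]=+1.223 → step 8: x=-0.047, v=-0.299, θ=-0.026, ω=0.376
apply F[8]=+1.252 → step 9: x=-0.053, v=-0.275, θ=-0.019, ω=0.329
apply F[9]=+1.223 → step 10: x=-0.058, v=-0.253, θ=-0.013, ω=0.286
apply F[10]=+1.165 → step 11: x=-0.063, v=-0.231, θ=-0.008, ω=0.246
apply F[11]=+1.092 → step 12: x=-0.068, v=-0.211, θ=-0.003, ω=0.211
apply F[12]=+1.016 → step 13: x=-0.072, v=-0.192, θ=0.001, ω=0.180
apply F[13]=+0.941 → step 14: x=-0.075, v=-0.175, θ=0.004, ω=0.152
apply F[14]=+0.869 → step 15: x=-0.079, v=-0.160, θ=0.007, ω=0.128
apply F[15]=+0.803 → step 16: x=-0.082, v=-0.146, θ=0.009, ω=0.107
apply F[16]=+0.741 → step 17: x=-0.084, v=-0.132, θ=0.011, ω=0.088
apply F[17]=+0.685 → step 18: x=-0.087, v=-0.120, θ=0.013, ω=0.072
apply F[18]=+0.635 → step 19: x=-0.089, v=-0.109, θ=0.014, ω=0.058
apply F[19]=+0.589 → step 20: x=-0.091, v=-0.099, θ=0.015, ω=0.046
apply F[20]=+0.547 → step 21: x=-0.093, v=-0.090, θ=0.016, ω=0.036
apply F[21]=+0.509 → step 22: x=-0.095, v=-0.081, θ=0.017, ω=0.027
apply F[22]=+0.475 → step 23: x=-0.097, v=-0.073, θ=0.017, ω=0.019
apply F[23]=+0.444 → step 24: x=-0.098, v=-0.066, θ=0.017, ω=0.012
apply F[24]=+0.416 → step 25: x=-0.099, v=-0.059, θ=0.018, ω=0.006
apply F[25]=+0.389 → step 26: x=-0.100, v=-0.053, θ=0.018, ω=0.001
apply F[26]=+0.366 → step 27: x=-0.101, v=-0.047, θ=0.018, ω=-0.003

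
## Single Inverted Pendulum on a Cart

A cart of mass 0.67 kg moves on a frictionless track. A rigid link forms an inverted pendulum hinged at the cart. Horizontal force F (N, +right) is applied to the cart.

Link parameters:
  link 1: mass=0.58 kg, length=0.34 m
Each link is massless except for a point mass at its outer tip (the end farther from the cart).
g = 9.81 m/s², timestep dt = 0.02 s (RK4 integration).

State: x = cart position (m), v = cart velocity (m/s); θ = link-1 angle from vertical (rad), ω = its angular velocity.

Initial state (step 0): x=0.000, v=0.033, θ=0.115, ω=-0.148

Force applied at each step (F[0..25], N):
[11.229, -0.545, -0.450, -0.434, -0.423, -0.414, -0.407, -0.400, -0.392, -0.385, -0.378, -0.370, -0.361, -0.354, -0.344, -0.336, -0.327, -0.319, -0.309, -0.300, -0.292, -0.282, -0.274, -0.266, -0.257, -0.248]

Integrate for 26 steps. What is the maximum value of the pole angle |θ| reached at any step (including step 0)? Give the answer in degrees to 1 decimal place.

apply F[0]=+11.229 → step 1: x=0.004, v=0.346, θ=0.104, ω=-1.001
apply F[1]=-0.545 → step 2: x=0.010, v=0.315, θ=0.085, ω=-0.854
apply F[2]=-0.450 → step 3: x=0.016, v=0.289, θ=0.069, ω=-0.734
apply F[3]=-0.434 → step 4: x=0.022, v=0.266, θ=0.056, ω=-0.630
apply F[4]=-0.423 → step 5: x=0.027, v=0.245, θ=0.044, ω=-0.540
apply F[5]=-0.414 → step 6: x=0.032, v=0.226, θ=0.034, ω=-0.462
apply F[6]=-0.407 → step 7: x=0.036, v=0.209, θ=0.025, ω=-0.395
apply F[7]=-0.400 → step 8: x=0.040, v=0.193, θ=0.018, ω=-0.336
apply F[8]=-0.392 → step 9: x=0.044, v=0.179, θ=0.012, ω=-0.286
apply F[9]=-0.385 → step 10: x=0.047, v=0.166, θ=0.007, ω=-0.242
apply F[10]=-0.378 → step 11: x=0.051, v=0.154, θ=0.002, ω=-0.205
apply F[11]=-0.370 → step 12: x=0.054, v=0.143, θ=-0.002, ω=-0.172
apply F[12]=-0.361 → step 13: x=0.056, v=0.133, θ=-0.005, ω=-0.144
apply F[13]=-0.354 → step 14: x=0.059, v=0.123, θ=-0.007, ω=-0.119
apply F[14]=-0.344 → step 15: x=0.061, v=0.114, θ=-0.010, ω=-0.098
apply F[15]=-0.336 → step 16: x=0.063, v=0.106, θ=-0.011, ω=-0.080
apply F[16]=-0.327 → step 17: x=0.065, v=0.099, θ=-0.013, ω=-0.065
apply F[17]=-0.319 → step 18: x=0.067, v=0.091, θ=-0.014, ω=-0.051
apply F[18]=-0.309 → step 19: x=0.069, v=0.085, θ=-0.015, ω=-0.040
apply F[19]=-0.300 → step 20: x=0.071, v=0.078, θ=-0.016, ω=-0.030
apply F[20]=-0.292 → step 21: x=0.072, v=0.072, θ=-0.016, ω=-0.021
apply F[21]=-0.282 → step 22: x=0.074, v=0.067, θ=-0.016, ω=-0.014
apply F[22]=-0.274 → step 23: x=0.075, v=0.061, θ=-0.017, ω=-0.008
apply F[23]=-0.266 → step 24: x=0.076, v=0.056, θ=-0.017, ω=-0.003
apply F[24]=-0.257 → step 25: x=0.077, v=0.051, θ=-0.017, ω=0.002
apply F[25]=-0.248 → step 26: x=0.078, v=0.047, θ=-0.017, ω=0.006
Max |angle| over trajectory = 0.115 rad = 6.6°.

Answer: 6.6°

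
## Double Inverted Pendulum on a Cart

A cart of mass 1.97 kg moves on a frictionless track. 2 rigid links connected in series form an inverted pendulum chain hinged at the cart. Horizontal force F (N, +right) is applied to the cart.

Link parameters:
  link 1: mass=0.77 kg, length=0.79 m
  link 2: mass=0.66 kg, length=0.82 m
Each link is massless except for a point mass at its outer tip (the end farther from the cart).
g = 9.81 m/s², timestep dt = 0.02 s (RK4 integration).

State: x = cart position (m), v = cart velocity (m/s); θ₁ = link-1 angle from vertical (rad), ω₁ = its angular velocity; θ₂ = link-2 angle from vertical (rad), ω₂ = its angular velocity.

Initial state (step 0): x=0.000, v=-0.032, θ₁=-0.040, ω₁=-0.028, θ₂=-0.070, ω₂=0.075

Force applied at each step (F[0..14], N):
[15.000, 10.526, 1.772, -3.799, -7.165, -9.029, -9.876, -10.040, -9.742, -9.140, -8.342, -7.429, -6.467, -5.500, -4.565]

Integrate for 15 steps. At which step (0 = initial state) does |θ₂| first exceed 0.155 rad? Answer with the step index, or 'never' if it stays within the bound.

apply F[0]=+15.000 → step 1: x=0.001, v=0.126, θ₁=-0.043, ω₁=-0.232, θ₂=-0.069, ω₂=0.063
apply F[1]=+10.526 → step 2: x=0.005, v=0.239, θ₁=-0.049, ω₁=-0.382, θ₂=-0.067, ω₂=0.053
apply F[2]=+1.772 → step 3: x=0.010, v=0.264, θ₁=-0.057, ω₁=-0.424, θ₂=-0.066, ω₂=0.047
apply F[3]=-3.799 → step 4: x=0.015, v=0.234, θ₁=-0.065, ω₁=-0.400, θ₂=-0.066, ω₂=0.045
apply F[4]=-7.165 → step 5: x=0.019, v=0.172, θ₁=-0.072, ω₁=-0.339, θ₂=-0.065, ω₂=0.046
apply F[5]=-9.029 → step 6: x=0.021, v=0.091, θ₁=-0.078, ω₁=-0.258, θ₂=-0.064, ω₂=0.052
apply F[6]=-9.876 → step 7: x=0.022, v=0.002, θ₁=-0.083, ω₁=-0.170, θ₂=-0.063, ω₂=0.059
apply F[7]=-10.040 → step 8: x=0.021, v=-0.087, θ₁=-0.085, ω₁=-0.083, θ₂=-0.061, ω₂=0.070
apply F[8]=-9.742 → step 9: x=0.019, v=-0.174, θ₁=-0.086, ω₁=-0.001, θ₂=-0.060, ω₂=0.081
apply F[9]=-9.140 → step 10: x=0.014, v=-0.254, θ₁=-0.085, ω₁=0.073, θ₂=-0.058, ω₂=0.093
apply F[10]=-8.342 → step 11: x=0.009, v=-0.326, θ₁=-0.083, ω₁=0.138, θ₂=-0.056, ω₂=0.106
apply F[11]=-7.429 → step 12: x=0.002, v=-0.390, θ₁=-0.080, ω₁=0.192, θ₂=-0.054, ω₂=0.118
apply F[12]=-6.467 → step 13: x=-0.007, v=-0.444, θ₁=-0.076, ω₁=0.236, θ₂=-0.051, ω₂=0.129
apply F[13]=-5.500 → step 14: x=-0.016, v=-0.490, θ₁=-0.071, ω₁=0.270, θ₂=-0.049, ω₂=0.140
apply F[14]=-4.565 → step 15: x=-0.026, v=-0.526, θ₁=-0.065, ω₁=0.295, θ₂=-0.046, ω₂=0.149
max |θ₂| = 0.070 ≤ 0.155 over all 16 states.

Answer: never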